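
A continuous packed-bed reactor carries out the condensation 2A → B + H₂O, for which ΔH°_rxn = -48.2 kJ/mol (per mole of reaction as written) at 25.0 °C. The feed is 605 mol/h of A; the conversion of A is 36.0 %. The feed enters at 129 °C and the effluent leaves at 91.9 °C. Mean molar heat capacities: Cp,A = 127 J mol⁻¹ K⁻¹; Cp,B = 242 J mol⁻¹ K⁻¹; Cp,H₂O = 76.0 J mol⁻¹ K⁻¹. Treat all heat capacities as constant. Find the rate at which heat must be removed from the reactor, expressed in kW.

Q_out = 2.12 kW

Extent of reaction ξ = 0.360 × 605 / 2 = 108.9 mol/h
Reaction term: ξ·ΔH°_rxn = 108.9 × -48.2 = -5249 kJ/h
Sensible, feed 129→25 °C: -7990.8 kJ/h
Outlet flows (mol/h): A 387.2, B 108.9, H₂O 108.9
Sensible, products 25→91.9 °C: 5606.5 kJ/h
Q = ΔH = -7633.3 kJ/h = -2.1204 kW
Heat removed = 2.1204 kW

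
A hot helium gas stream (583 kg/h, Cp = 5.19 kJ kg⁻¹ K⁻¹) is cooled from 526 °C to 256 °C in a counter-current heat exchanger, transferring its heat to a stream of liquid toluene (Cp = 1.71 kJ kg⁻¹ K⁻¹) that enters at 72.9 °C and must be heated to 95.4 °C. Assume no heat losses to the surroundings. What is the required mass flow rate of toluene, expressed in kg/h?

Heat released by hot stream: Q = 583 × 5.19 × (526 − 256) = 816960 kJ/h
Energy balance on cold side (adiabatic exchanger): Q = ṁ_c·Cp_c·(T_c,out − T_c,in)
ṁ_c = 816960 / [1.71 × (95.4 − 72.9)] = 21233 kg/h

ṁ_c = 21200 kg/h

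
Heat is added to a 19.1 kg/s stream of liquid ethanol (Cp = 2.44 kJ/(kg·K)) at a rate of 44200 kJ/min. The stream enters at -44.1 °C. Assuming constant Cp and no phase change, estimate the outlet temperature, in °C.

T_out = -28.3 °C

Q = 44200 kJ/min = 736.67 kJ/s
ΔT = Q/(ṁ·Cp) = 736.67/(19.1×2.44) = 15.807 K
T_out = -44.1 + 15.807 = -28.293 °C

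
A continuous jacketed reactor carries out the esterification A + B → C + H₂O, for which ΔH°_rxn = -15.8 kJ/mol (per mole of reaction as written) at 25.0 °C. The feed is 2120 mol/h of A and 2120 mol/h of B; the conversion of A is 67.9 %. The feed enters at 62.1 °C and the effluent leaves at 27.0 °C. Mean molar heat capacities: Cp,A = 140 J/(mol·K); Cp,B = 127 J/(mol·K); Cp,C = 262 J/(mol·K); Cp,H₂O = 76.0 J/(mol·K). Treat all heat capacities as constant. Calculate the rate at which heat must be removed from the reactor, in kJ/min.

Q_out = 707 kJ/min

Extent of reaction ξ = 0.679 × 2120 = 1439.5 mol/h
Reaction term: ξ·ΔH°_rxn = 1439.5 × -15.8 = -22744 kJ/h
Sensible, feed 62.1→25 °C: -21000 kJ/h
Outlet flows (mol/h): A 680.52, B 680.52, C 1439.5, H₂O 1439.5
Sensible, products 25→27.0 °C: 1336.5 kJ/h
Q = ΔH = -42407 kJ/h = -11.78 kW
Heat removed = 706.79 kJ/min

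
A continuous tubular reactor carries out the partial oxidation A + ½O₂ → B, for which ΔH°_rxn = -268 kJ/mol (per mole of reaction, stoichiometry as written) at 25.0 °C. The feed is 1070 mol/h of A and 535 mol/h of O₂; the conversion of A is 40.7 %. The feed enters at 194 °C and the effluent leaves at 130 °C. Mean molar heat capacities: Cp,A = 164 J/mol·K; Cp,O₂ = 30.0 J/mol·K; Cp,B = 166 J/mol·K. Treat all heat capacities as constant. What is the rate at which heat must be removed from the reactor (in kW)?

Q_out = 36.0 kW

Extent of reaction ξ = 0.407 × 1070 = 435.49 mol/h
Reaction term: ξ·ΔH°_rxn = 435.49 × -268 = -116710 kJ/h
Sensible, feed 194→25 °C: -32369 kJ/h
Outlet flows (mol/h): A 634.51, O₂ 317.25, B 435.49
Sensible, products 25→130 °C: 19516 kJ/h
Q = ΔH = -129560 kJ/h = -35.99 kW
Heat removed = 35.99 kW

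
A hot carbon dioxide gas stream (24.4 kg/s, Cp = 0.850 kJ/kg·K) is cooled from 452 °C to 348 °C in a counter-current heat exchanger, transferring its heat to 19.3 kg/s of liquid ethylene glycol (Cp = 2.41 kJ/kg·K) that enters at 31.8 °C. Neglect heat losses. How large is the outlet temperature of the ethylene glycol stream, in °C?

T_c,out = 78.2 °C

Heat released by hot stream: Q = 24.4 × 0.850 × (452 − 348) = 2157 kJ/s
Energy balance on cold side (adiabatic exchanger): Q = ṁ_c·Cp_c·(T_c,out − T_c,in)
T_c,out = 31.8 + 2157/(19.3 × 2.41) = 78.173 °C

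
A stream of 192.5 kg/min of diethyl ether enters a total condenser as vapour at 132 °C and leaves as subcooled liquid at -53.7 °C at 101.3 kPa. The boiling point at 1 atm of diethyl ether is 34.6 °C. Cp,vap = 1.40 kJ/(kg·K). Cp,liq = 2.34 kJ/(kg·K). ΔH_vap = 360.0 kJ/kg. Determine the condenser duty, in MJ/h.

vapour 132→34.6 °C: -136.36 kJ/kg
condensation at 34.6 °C: -360 kJ/kg
liquid 34.6→-53.7 °C: -206.62 kJ/kg
Δh = -136.36 + -360 + -206.62 = -702.98 kJ/kg
Q = ṁ·Δh = 192.5 kg/min × -702.98 kJ/kg = -135320 kJ/min
|Q| = 2255.4 kW = 8119.4 MJ/h

Q_c = 8120 MJ/h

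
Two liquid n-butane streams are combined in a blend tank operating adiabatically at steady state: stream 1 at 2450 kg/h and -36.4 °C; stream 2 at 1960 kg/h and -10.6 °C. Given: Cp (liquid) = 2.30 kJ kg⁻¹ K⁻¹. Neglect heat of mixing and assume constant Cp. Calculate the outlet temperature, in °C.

Adiabatic, steady state ⇒ Σ ṁᵢCp,ᵢ(T_out − Tᵢ) = 0
T_out = Σ ṁᵢCp,ᵢTᵢ / Σ ṁᵢCp,ᵢ
      = -252900 / 10143 = -24.933 °C

T_out = -24.9 °C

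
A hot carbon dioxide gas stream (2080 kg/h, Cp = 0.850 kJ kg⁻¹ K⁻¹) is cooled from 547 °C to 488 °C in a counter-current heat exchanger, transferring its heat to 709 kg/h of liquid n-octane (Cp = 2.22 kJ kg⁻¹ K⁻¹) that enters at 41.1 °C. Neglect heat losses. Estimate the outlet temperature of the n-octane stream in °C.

Heat released by hot stream: Q = 2080 × 0.850 × (547 − 488) = 104310 kJ/h
Energy balance on cold side (adiabatic exchanger): Q = ṁ_c·Cp_c·(T_c,out − T_c,in)
T_c,out = 41.1 + 104310/(709 × 2.22) = 107.37 °C

T_c,out = 107 °C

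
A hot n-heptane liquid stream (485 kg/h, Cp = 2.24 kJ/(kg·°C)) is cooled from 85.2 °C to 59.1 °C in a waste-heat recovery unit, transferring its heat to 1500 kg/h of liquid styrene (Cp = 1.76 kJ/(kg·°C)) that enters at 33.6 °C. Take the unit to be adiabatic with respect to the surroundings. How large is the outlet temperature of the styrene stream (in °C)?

Heat released by hot stream: Q = 485 × 2.24 × (85.2 − 59.1) = 28355 kJ/h
Energy balance on cold side (adiabatic exchanger): Q = ṁ_c·Cp_c·(T_c,out − T_c,in)
T_c,out = 33.6 + 28355/(1500 × 1.76) = 44.341 °C

T_c,out = 44.3 °C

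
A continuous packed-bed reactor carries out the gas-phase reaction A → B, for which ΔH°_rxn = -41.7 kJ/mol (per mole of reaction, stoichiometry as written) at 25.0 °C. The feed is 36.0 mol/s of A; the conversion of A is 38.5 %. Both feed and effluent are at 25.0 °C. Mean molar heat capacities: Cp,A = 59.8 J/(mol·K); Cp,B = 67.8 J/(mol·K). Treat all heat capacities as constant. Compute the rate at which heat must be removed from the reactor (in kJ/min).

Q_out = 34700 kJ/min

Extent of reaction ξ = 0.385 × 36.0 = 13.86 mol/s
Reaction term: ξ·ΔH°_rxn = 13.86 × -41.7 = -577.96 kJ/s
Q = ΔH = -577.96 kJ/s = -577.96 kW
Heat removed = 34678 kJ/min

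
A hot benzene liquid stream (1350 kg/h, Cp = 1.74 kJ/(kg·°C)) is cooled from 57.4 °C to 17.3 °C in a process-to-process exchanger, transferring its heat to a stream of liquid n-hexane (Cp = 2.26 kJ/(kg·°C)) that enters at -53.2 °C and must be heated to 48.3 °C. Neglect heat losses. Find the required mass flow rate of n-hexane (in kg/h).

Heat released by hot stream: Q = 1350 × 1.74 × (57.4 − 17.3) = 94195 kJ/h
Energy balance on cold side (adiabatic exchanger): Q = ṁ_c·Cp_c·(T_c,out − T_c,in)
ṁ_c = 94195 / [2.26 × (48.3 − -53.2)] = 410.63 kg/h

ṁ_c = 411 kg/h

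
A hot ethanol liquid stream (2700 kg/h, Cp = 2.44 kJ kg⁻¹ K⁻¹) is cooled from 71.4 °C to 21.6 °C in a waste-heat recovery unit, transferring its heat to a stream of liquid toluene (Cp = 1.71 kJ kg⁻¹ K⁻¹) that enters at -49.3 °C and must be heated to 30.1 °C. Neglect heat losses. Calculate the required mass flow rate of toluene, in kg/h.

ṁ_c = 2420 kg/h

Heat released by hot stream: Q = 2700 × 2.44 × (71.4 − 21.6) = 328080 kJ/h
Energy balance on cold side (adiabatic exchanger): Q = ṁ_c·Cp_c·(T_c,out − T_c,in)
ṁ_c = 328080 / [1.71 × (30.1 − -49.3)] = 2416.4 kg/h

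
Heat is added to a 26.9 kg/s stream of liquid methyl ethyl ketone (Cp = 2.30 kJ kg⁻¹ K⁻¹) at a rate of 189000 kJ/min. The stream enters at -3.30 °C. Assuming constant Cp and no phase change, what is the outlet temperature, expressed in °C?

Q = 189000 kJ/min = 3150 kJ/s
ΔT = Q/(ṁ·Cp) = 3150/(26.9×2.30) = 50.913 K
T_out = -3.30 + 50.913 = 47.613 °C

T_out = 47.6 °C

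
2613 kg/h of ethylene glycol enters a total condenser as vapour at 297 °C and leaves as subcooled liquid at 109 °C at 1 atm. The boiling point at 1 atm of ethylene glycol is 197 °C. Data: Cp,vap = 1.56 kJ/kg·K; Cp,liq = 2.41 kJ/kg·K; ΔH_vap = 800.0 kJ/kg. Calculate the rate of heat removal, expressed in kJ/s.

vapour 297→197 °C: -156 kJ/kg
condensation at 197 °C: -800 kJ/kg
liquid 197→109 °C: -212.08 kJ/kg
Δh = -156 + -800 + -212.08 = -1168.1 kJ/kg
Q = ṁ·Δh = 2613 kg/h × -1168.1 kJ/kg = -3.0522e+06 kJ/h
|Q| = 847.83 kW

Q_c = 848 kJ/s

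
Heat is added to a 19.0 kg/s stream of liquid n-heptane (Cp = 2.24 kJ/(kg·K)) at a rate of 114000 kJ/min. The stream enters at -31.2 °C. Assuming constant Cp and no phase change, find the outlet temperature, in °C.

Q = 114000 kJ/min = 1900 kJ/s
ΔT = Q/(ṁ·Cp) = 1900/(19.0×2.24) = 44.643 K
T_out = -31.2 + 44.643 = 13.443 °C

T_out = 13.4 °C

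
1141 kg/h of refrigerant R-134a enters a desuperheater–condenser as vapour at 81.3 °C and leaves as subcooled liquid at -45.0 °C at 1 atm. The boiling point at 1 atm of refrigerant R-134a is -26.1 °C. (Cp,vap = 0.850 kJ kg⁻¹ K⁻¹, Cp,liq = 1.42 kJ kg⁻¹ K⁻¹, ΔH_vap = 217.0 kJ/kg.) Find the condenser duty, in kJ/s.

vapour 81.3→-26.1 °C: -91.29 kJ/kg
condensation at -26.1 °C: -217 kJ/kg
liquid -26.1→-45.0 °C: -26.838 kJ/kg
Δh = -91.29 + -217 + -26.838 = -335.13 kJ/kg
Q = ṁ·Δh = 1141 kg/h × -335.13 kJ/kg = -382380 kJ/h
|Q| = 106.22 kW

Q_c = 106 kJ/s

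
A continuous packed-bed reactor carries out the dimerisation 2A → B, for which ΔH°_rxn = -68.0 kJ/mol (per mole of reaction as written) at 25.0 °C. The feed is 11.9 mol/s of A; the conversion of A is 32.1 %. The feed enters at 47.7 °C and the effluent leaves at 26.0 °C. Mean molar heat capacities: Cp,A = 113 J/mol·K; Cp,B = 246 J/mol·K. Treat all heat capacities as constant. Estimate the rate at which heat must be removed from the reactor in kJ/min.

Q_out = 9540 kJ/min

Extent of reaction ξ = 0.321 × 11.9 / 2 = 1.91 mol/s
Reaction term: ξ·ΔH°_rxn = 1.91 × -68.0 = -129.88 kJ/s
Sensible, feed 47.7→25 °C: -30.525 kJ/s
Outlet flows (mol/s): A 8.0801, B 1.91
Sensible, products 25→26.0 °C: 1.3829 kJ/s
Q = ΔH = -159.02 kJ/s = -159.02 kW
Heat removed = 9541.1 kJ/min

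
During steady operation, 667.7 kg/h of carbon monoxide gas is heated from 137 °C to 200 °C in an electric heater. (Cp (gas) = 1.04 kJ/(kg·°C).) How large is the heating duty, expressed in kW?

Q = 12.2 kW

Q = ṁ·Cp·ΔT = 667.7 × 1.04 × (200 − 137) = 43748 kJ/h
Converting: 43748 / 3600 s = 12.152 kW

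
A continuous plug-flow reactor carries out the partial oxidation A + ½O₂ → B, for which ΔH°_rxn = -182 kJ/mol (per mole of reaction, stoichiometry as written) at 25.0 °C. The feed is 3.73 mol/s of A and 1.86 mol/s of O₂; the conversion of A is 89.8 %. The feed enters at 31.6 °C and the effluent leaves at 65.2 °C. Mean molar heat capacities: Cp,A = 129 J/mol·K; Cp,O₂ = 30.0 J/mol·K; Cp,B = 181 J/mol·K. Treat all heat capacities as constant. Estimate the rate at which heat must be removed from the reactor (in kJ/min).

Q_out = 35200 kJ/min

Extent of reaction ξ = 0.898 × 3.73 = 3.3495 mol/s
Reaction term: ξ·ΔH°_rxn = 3.3495 × -182 = -609.62 kJ/s
Sensible, feed 31.6→25 °C: -3.544 kJ/s
Outlet flows (mol/s): A 0.38046, O₂ 0.18523, B 3.3495
Sensible, products 25→65.2 °C: 26.568 kJ/s
Q = ΔH = -586.59 kJ/s = -586.59 kW
Heat removed = 35196 kJ/min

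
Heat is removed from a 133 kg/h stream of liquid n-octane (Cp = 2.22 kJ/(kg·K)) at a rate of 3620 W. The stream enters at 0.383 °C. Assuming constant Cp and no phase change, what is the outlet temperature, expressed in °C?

Q = 3620 W = 13032 kJ/h
ΔT = Q/(ṁ·Cp) = 13032/(133×2.22) = 44.137 K
T_out = 0.383 − 44.137 = -43.754 °C

T_out = -43.8 °C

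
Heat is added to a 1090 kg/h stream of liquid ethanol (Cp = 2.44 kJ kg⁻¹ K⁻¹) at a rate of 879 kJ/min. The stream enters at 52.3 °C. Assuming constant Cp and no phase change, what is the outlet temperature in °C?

Q = 879 kJ/min = 52740 kJ/h
ΔT = Q/(ṁ·Cp) = 52740/(1090×2.44) = 19.83 K
T_out = 52.3 + 19.83 = 72.13 °C

T_out = 72.1 °C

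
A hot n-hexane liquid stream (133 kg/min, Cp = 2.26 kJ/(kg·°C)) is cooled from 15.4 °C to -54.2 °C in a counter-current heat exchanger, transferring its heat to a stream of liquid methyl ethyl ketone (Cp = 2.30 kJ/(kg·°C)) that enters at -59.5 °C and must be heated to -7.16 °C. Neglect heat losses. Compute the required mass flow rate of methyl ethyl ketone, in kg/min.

ṁ_c = 174 kg/min

Heat released by hot stream: Q = 133 × 2.26 × (15.4 − -54.2) = 20920 kJ/min
Energy balance on cold side (adiabatic exchanger): Q = ṁ_c·Cp_c·(T_c,out − T_c,in)
ṁ_c = 20920 / [2.30 × (-7.16 − -59.5)] = 173.78 kg/min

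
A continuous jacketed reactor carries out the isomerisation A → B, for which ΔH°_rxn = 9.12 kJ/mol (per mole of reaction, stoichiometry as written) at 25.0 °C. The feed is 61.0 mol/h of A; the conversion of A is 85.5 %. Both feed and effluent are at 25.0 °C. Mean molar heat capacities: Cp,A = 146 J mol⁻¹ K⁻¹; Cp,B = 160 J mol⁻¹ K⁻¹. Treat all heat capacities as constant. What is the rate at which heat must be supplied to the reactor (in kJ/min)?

Extent of reaction ξ = 0.855 × 61.0 = 52.155 mol/h
Reaction term: ξ·ΔH°_rxn = 52.155 × 9.12 = 475.65 kJ/h
Q = ΔH = 475.65 kJ/h = 0.13213 kW
Heat supplied = 7.9276 kJ/min

Q_in = 7.93 kJ/min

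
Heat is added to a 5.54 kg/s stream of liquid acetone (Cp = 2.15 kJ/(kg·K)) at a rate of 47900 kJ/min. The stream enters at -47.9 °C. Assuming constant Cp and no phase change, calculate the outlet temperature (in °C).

T_out = 19.1 °C

Q = 47900 kJ/min = 798.33 kJ/s
ΔT = Q/(ṁ·Cp) = 798.33/(5.54×2.15) = 67.025 K
T_out = -47.9 + 67.025 = 19.125 °C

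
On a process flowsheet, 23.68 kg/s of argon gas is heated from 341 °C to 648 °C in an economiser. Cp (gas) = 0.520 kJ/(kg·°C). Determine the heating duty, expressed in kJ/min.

Q = ṁ·Cp·ΔT = 23.68 × 0.520 × (648 − 341) = 3780.3 kJ/s
Heating duty = 226820 kJ/min

Q = 227000 kJ/min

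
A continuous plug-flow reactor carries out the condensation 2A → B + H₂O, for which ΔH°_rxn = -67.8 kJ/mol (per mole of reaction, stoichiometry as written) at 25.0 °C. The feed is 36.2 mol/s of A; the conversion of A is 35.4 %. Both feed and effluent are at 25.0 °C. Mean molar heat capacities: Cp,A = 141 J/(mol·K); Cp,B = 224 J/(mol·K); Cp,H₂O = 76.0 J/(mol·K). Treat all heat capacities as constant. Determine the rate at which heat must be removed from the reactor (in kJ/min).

Extent of reaction ξ = 0.354 × 36.2 / 2 = 6.4074 mol/s
Reaction term: ξ·ΔH°_rxn = 6.4074 × -67.8 = -434.42 kJ/s
Q = ΔH = -434.42 kJ/s = -434.42 kW
Heat removed = 26065 kJ/min

Q_out = 26100 kJ/min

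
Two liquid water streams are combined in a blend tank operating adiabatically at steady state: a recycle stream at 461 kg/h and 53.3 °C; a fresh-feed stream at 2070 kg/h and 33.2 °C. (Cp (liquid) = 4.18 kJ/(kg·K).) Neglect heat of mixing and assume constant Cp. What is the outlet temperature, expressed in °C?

T_out = 36.9 °C

Energy balance with Q = 0: Σ ṁᵢCp,ᵢ(T_out − Tᵢ) = 0
T_out = Σ ṁᵢCp,ᵢTᵢ / Σ ṁᵢCp,ᵢ
      = 389970 / 10580 = 36.861 °C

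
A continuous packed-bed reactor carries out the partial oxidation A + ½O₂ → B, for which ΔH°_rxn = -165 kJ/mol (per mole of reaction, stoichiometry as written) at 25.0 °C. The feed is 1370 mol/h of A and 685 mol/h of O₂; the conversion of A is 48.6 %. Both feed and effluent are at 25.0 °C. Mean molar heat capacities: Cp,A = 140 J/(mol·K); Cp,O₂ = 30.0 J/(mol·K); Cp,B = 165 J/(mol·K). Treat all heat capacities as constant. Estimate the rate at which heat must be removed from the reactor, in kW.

Q_out = 30.5 kW

Extent of reaction ξ = 0.486 × 1370 = 665.82 mol/h
Reaction term: ξ·ΔH°_rxn = 665.82 × -165 = -109860 kJ/h
Q = ΔH = -109860 kJ/h = -30.517 kW
Heat removed = 30.517 kW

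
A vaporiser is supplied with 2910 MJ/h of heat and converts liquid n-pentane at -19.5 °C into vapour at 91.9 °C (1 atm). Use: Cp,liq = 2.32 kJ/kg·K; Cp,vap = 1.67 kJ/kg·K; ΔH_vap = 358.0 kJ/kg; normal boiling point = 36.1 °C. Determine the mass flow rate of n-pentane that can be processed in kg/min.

Δh = 2.32×(36.1−-19.5) + 358.0 + 1.67×(91.9−36.1) = 580.18 kJ/kg
Q = 2910 MJ/h = 808.33 kJ/s = 48500 kJ/min
ṁ = Q/Δh = 48500 / 580.18 = 83.595 kg/min

ṁ = 83.6 kg/min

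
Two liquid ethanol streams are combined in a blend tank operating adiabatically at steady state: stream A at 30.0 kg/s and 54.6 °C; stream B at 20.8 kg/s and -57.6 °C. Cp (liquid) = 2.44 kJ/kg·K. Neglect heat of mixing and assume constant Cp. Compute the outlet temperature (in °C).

T_out = 8.66 °C

No heat crosses the boundary, so H_out = H_in.
Σ ṁᵢCp,ᵢTᵢ = 30.0×2.44×54.6 + 20.8×2.44×-57.6 = 1073.4
Σ ṁᵢCp,ᵢ = 30.0×2.44 + 20.8×2.44 = 123.95
T_out = 1073.4 / 123.95 = 8.6598 °C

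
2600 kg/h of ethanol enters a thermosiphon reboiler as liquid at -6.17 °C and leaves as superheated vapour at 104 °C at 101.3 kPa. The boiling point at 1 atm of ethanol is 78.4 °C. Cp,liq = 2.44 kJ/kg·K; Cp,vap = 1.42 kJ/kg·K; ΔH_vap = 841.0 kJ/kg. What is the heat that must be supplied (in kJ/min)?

liquid -6.17→78.4 °C: 206.35 kJ/kg
vaporisation at 78.4 °C: 841 kJ/kg
vapour 78.4→104 °C: 36.352 kJ/kg
Δh = 206.35 + 841 + 36.352 = 1083.7 kJ/kg
Q = ṁ·Δh = 2600 kg/h × 1083.7 kJ/kg = 2.8176e+06 kJ/h
|Q| = 782.67 kW = 46960 kJ/min

Q = 47000 kJ/min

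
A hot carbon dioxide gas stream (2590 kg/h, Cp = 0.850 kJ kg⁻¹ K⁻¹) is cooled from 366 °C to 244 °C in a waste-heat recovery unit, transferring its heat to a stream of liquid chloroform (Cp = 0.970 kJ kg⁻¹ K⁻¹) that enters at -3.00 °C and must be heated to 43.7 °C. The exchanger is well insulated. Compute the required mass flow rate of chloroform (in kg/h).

Heat released by hot stream: Q = 2590 × 0.850 × (366 − 244) = 268580 kJ/h
Energy balance on cold side (adiabatic exchanger): Q = ṁ_c·Cp_c·(T_c,out − T_c,in)
ṁ_c = 268580 / [0.970 × (43.7 − -3.00)] = 5929.1 kg/h

ṁ_c = 5930 kg/h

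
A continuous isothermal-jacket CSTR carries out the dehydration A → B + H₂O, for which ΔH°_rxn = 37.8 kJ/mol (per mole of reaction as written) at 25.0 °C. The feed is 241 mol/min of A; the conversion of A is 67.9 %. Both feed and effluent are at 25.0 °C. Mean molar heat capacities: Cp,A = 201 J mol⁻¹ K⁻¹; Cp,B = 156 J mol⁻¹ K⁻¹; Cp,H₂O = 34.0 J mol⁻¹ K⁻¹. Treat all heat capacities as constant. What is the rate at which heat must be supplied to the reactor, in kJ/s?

Extent of reaction ξ = 0.679 × 241 = 163.64 mol/min
Reaction term: ξ·ΔH°_rxn = 163.64 × 37.8 = 6185.6 kJ/min
Q = ΔH = 6185.6 kJ/min = 103.09 kW
Heat supplied = 103.09 kJ/s

Q_in = 103 kJ/s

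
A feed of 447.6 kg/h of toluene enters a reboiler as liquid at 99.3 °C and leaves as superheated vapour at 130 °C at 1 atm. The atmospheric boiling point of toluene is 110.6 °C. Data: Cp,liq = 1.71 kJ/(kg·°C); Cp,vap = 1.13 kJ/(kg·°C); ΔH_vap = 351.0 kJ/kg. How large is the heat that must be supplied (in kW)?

Q = 48.8 kW

liquid 99.3→110.6 °C: 19.323 kJ/kg
vaporisation at 110.6 °C: 351 kJ/kg
vapour 110.6→130 °C: 21.922 kJ/kg
Δh = 19.323 + 351 + 21.922 = 392.25 kJ/kg
Q = ṁ·Δh = 447.6 kg/h × 392.25 kJ/kg = 175570 kJ/h
|Q| = 48.769 kW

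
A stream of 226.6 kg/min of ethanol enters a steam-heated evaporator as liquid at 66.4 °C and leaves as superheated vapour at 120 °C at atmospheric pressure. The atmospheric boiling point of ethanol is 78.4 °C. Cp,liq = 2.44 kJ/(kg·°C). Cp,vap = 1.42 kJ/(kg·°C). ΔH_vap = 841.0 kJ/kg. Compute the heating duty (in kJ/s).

liquid 66.4→78.4 °C: 29.28 kJ/kg
vaporisation at 78.4 °C: 841 kJ/kg
vapour 78.4→120 °C: 59.072 kJ/kg
Δh = 29.28 + 841 + 59.072 = 929.35 kJ/kg
Q = ṁ·Δh = 226.6 kg/min × 929.35 kJ/kg = 210590 kJ/min
|Q| = 3509.9 kW

Q = 3510 kJ/s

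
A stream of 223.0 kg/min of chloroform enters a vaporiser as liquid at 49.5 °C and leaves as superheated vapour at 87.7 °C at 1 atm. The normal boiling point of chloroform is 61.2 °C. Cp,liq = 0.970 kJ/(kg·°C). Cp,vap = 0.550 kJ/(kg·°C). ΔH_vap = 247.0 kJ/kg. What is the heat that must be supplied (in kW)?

liquid 49.5→61.2 °C: 11.349 kJ/kg
vaporisation at 61.2 °C: 247 kJ/kg
vapour 61.2→87.7 °C: 14.575 kJ/kg
Δh = 11.349 + 247 + 14.575 = 272.92 kJ/kg
Q = ṁ·Δh = 223.0 kg/min × 272.92 kJ/kg = 60862 kJ/min
|Q| = 1014.4 kW

Q = 1010 kW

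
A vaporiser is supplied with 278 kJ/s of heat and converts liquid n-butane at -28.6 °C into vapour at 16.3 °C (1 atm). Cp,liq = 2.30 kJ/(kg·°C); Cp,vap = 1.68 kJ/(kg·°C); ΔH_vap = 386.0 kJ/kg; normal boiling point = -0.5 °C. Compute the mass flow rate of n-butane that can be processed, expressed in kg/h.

ṁ = 2090 kg/h

Δh = 2.30×(-0.5−-28.6) + 386.0 + 1.68×(16.3−-0.5) = 478.85 kJ/kg
Q = 278 kJ/s = 278 kJ/s = 1.0008e+06 kJ/h
ṁ = Q/Δh = 1.0008e+06 / 478.85 = 2090 kg/h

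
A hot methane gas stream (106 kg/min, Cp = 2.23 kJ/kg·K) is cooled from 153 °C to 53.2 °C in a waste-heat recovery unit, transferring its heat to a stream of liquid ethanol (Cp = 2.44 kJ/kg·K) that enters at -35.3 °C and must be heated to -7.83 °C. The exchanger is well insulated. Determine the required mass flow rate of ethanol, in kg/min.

Heat released by hot stream: Q = 106 × 2.23 × (153 − 53.2) = 23591 kJ/min
Energy balance on cold side (adiabatic exchanger): Q = ṁ_c·Cp_c·(T_c,out − T_c,in)
ṁ_c = 23591 / [2.44 × (-7.83 − -35.3)] = 351.96 kg/min

ṁ_c = 352 kg/min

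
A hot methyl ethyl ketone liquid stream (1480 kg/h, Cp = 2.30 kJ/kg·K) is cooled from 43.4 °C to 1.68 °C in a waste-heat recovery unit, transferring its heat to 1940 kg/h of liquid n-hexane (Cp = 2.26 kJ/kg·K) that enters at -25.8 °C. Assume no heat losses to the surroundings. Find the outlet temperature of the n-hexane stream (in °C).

T_c,out = 6.59 °C

Heat released by hot stream: Q = 1480 × 2.30 × (43.4 − 1.68) = 142010 kJ/h
Energy balance on cold side (adiabatic exchanger): Q = ṁ_c·Cp_c·(T_c,out − T_c,in)
T_c,out = -25.8 + 142010/(1940 × 2.26) = 6.5909 °C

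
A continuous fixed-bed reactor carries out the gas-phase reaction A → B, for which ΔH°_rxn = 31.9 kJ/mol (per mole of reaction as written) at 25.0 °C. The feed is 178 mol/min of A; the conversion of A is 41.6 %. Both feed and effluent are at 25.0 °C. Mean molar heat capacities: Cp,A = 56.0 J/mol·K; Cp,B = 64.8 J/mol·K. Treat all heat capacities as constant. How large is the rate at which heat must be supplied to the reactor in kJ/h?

Q_in = 142000 kJ/h

Extent of reaction ξ = 0.416 × 178 = 74.048 mol/min
Reaction term: ξ·ΔH°_rxn = 74.048 × 31.9 = 2362.1 kJ/min
Q = ΔH = 2362.1 kJ/min = 39.369 kW
Heat supplied = 141730 kJ/h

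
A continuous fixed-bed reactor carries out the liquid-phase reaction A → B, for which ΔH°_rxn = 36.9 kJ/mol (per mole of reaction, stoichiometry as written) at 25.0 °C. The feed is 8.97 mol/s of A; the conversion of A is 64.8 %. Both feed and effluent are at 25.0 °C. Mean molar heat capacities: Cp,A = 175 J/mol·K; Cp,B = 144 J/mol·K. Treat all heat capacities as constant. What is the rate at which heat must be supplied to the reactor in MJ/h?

Extent of reaction ξ = 0.648 × 8.97 = 5.8126 mol/s
Reaction term: ξ·ΔH°_rxn = 5.8126 × 36.9 = 214.48 kJ/s
Q = ΔH = 214.48 kJ/s = 214.48 kW
Heat supplied = 772.14 MJ/h

Q_in = 772 MJ/h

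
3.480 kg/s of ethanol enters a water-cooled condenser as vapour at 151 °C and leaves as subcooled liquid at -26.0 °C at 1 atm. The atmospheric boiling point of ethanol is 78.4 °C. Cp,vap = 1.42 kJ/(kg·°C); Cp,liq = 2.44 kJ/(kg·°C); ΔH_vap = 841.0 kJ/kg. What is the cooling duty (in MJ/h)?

vapour 151→78.4 °C: -103.09 kJ/kg
condensation at 78.4 °C: -841 kJ/kg
liquid 78.4→-26.0 °C: -254.74 kJ/kg
Δh = -103.09 + -841 + -254.74 = -1198.8 kJ/kg
Q = ṁ·Δh = 3.480 kg/s × -1198.8 kJ/kg = -4171.9 kJ/s
|Q| = 4171.9 kW = 15019 MJ/h

Q_c = 15000 MJ/h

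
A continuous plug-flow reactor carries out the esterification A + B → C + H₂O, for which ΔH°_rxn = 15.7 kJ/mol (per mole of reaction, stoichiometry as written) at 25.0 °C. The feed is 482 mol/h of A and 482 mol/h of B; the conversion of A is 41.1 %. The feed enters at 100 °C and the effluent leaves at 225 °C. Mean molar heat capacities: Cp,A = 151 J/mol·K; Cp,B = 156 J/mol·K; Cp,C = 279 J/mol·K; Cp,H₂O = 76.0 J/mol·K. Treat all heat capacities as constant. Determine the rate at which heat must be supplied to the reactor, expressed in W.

Q_in = 6530 W

Extent of reaction ξ = 0.411 × 482 = 198.1 mol/h
Reaction term: ξ·ΔH°_rxn = 198.1 × 15.7 = 3110.2 kJ/h
Sensible, feed 100→25 °C: -11098 kJ/h
Outlet flows (mol/h): A 283.9, B 283.9, C 198.1, H₂O 198.1
Sensible, products 25→225 °C: 31497 kJ/h
Q = ΔH = 23509 kJ/h = 6.5302 kW
Heat supplied = 6530.2 W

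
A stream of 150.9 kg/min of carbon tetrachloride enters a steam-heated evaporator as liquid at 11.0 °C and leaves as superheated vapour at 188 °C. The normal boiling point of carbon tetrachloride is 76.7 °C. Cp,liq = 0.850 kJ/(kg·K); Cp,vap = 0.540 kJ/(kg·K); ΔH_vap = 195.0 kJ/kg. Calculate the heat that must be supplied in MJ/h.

Q = 2820 MJ/h

liquid 11.0→76.7 °C: 55.845 kJ/kg
vaporisation at 76.7 °C: 195 kJ/kg
vapour 76.7→188 °C: 60.102 kJ/kg
Δh = 55.845 + 195 + 60.102 = 310.95 kJ/kg
Q = ṁ·Δh = 150.9 kg/min × 310.95 kJ/kg = 46922 kJ/min
|Q| = 782.03 kW = 2815.3 MJ/h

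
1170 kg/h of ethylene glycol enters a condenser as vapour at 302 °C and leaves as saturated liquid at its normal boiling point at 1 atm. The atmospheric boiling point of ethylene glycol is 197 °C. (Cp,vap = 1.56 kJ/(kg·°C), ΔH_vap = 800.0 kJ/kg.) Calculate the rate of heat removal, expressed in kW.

vapour 302→197 °C: -163.8 kJ/kg
condensation at 197 °C: -800 kJ/kg
Δh = -163.8 + -800 = -963.8 kJ/kg
Q = ṁ·Δh = 1170 kg/h × -963.8 kJ/kg = -1.1276e+06 kJ/h
|Q| = 313.24 kW

Q_c = 313 kW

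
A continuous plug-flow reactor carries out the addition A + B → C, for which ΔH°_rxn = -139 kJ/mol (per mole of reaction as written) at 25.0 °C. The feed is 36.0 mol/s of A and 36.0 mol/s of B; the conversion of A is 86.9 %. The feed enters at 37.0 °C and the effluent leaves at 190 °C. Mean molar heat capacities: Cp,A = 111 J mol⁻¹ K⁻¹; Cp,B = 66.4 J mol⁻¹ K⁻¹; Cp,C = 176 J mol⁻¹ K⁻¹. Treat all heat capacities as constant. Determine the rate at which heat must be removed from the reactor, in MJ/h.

Extent of reaction ξ = 0.869 × 36.0 = 31.284 mol/s
Reaction term: ξ·ΔH°_rxn = 31.284 × -139 = -4348.5 kJ/s
Sensible, feed 37.0→25 °C: -76.637 kJ/s
Outlet flows (mol/s): A 4.716, B 4.716, C 31.284
Sensible, products 25→190 °C: 1046.5 kJ/s
Q = ΔH = -3378.6 kJ/s = -3378.6 kW
Heat removed = 12163 MJ/h

Q_out = 12200 MJ/h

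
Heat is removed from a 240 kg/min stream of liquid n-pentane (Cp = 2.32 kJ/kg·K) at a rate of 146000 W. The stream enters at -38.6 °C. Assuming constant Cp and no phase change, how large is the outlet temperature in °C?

Q = 146000 W = 8760 kJ/min
ΔT = Q/(ṁ·Cp) = 8760/(240×2.32) = 15.733 K
T_out = -38.6 − 15.733 = -54.333 °C

T_out = -54.3 °C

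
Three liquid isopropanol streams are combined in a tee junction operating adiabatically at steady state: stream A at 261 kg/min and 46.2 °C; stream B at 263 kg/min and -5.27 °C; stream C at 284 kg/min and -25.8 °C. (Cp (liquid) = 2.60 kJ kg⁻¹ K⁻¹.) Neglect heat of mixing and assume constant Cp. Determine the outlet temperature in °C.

T_out = 4.14 °C

Energy balance with Q = 0: Σ ṁᵢCp,ᵢ(T_out − Tᵢ) = 0
Σ ṁᵢCp,ᵢTᵢ = 261×2.60×46.2 + 263×2.60×-5.27 + 284×2.60×-25.8 = 8697
Σ ṁᵢCp,ᵢ = 261×2.60 + 263×2.60 + 284×2.60 = 2100.8
T_out = 8697 / 2100.8 = 4.1398 °C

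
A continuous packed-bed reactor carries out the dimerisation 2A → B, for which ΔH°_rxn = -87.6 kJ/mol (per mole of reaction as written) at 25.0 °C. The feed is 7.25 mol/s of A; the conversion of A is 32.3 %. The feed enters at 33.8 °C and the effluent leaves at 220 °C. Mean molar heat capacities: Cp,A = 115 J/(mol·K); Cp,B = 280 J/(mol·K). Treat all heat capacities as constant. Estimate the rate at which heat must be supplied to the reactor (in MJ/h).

Extent of reaction ξ = 0.323 × 7.25 / 2 = 1.1709 mol/s
Reaction term: ξ·ΔH°_rxn = 1.1709 × -87.6 = -102.57 kJ/s
Sensible, feed 33.8→25 °C: -7.337 kJ/s
Outlet flows (mol/s): A 4.9082, B 1.1709
Sensible, products 25→220 °C: 174 kJ/s
Q = ΔH = 64.092 kJ/s = 64.092 kW
Heat supplied = 230.73 MJ/h

Q_in = 231 MJ/h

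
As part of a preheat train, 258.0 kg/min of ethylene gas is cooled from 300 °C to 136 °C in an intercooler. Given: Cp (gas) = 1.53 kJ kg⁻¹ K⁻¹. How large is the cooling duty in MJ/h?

Q_c = 3880 MJ/h

Q = ṁ·Cp·ΔT = 258.0 × 1.53 × (136 − 300) = -64737 kJ/min
Converting: 64737 / 60 s = 1079 kW
Cooling duty = 3884.2 MJ/h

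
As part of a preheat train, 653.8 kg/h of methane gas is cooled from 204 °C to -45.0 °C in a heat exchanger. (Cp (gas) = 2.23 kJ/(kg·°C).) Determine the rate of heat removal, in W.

Q = ṁ·Cp·ΔT = 653.8 × 2.23 × (-45.0 − 204) = -363040 kJ/h
Converting: 363040 / 3600 s = 100.84 kW
Cooling duty = 100840 W

Q_c = 101000 W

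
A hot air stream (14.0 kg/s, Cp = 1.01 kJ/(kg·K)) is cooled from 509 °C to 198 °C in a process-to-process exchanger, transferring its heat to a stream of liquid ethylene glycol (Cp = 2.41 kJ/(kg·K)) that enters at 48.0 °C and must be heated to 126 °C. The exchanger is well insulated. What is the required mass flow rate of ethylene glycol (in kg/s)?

Heat released by hot stream: Q = 14.0 × 1.01 × (509 − 198) = 4397.5 kJ/s
Energy balance on cold side (adiabatic exchanger): Q = ṁ_c·Cp_c·(T_c,out − T_c,in)
ṁ_c = 4397.5 / [2.41 × (126 − 48.0)] = 23.394 kg/s

ṁ_c = 23.4 kg/s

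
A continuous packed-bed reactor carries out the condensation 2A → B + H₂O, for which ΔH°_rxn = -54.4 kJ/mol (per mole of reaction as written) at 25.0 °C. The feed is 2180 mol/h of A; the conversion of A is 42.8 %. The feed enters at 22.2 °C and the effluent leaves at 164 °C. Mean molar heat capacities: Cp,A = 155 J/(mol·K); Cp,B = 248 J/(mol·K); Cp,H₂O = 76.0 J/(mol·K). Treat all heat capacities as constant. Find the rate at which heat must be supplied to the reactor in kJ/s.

Q_in = 6.51 kJ/s

Extent of reaction ξ = 0.428 × 2180 / 2 = 466.52 mol/h
Reaction term: ξ·ΔH°_rxn = 466.52 × -54.4 = -25379 kJ/h
Sensible, feed 22.2→25 °C: 946.12 kJ/h
Outlet flows (mol/h): A 1247, B 466.52, H₂O 466.52
Sensible, products 25→164 °C: 47876 kJ/h
Q = ΔH = 23443 kJ/h = 6.512 kW
Heat supplied = 6.512 kJ/s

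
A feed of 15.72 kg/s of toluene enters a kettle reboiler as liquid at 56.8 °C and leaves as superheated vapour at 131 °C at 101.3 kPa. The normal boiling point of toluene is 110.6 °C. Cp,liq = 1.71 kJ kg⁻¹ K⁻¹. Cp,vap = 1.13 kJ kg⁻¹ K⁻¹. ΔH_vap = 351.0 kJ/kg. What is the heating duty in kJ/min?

liquid 56.8→110.6 °C: 91.998 kJ/kg
vaporisation at 110.6 °C: 351 kJ/kg
vapour 110.6→131 °C: 23.052 kJ/kg
Δh = 91.998 + 351 + 23.052 = 466.05 kJ/kg
Q = ṁ·Δh = 15.72 kg/s × 466.05 kJ/kg = 7326.3 kJ/s
|Q| = 7326.3 kW = 439580 kJ/min

Q = 440000 kJ/min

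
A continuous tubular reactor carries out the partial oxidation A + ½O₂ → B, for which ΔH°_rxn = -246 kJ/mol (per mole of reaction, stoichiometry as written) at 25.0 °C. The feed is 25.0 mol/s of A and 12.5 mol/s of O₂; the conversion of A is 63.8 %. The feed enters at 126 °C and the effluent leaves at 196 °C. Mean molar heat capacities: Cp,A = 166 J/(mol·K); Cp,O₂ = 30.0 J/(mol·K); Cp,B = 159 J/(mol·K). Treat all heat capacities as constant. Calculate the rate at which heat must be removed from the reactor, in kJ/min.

Extent of reaction ξ = 0.638 × 25.0 = 15.95 mol/s
Reaction term: ξ·ΔH°_rxn = 15.95 × -246 = -3923.7 kJ/s
Sensible, feed 126→25 °C: -457.02 kJ/s
Outlet flows (mol/s): A 9.05, O₂ 4.525, B 15.95
Sensible, products 25→196 °C: 713.77 kJ/s
Q = ΔH = -3667 kJ/s = -3667 kW
Heat removed = 220020 kJ/min

Q_out = 220000 kJ/min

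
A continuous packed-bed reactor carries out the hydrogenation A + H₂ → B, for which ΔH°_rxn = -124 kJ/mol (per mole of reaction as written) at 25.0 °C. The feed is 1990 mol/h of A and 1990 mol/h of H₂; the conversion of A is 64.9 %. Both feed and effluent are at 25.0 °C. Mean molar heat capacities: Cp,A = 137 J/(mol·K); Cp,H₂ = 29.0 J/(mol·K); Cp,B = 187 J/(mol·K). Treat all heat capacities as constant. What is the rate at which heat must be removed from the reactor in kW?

Q_out = 44.5 kW

Extent of reaction ξ = 0.649 × 1990 = 1291.5 mol/h
Reaction term: ξ·ΔH°_rxn = 1291.5 × -124 = -160150 kJ/h
Q = ΔH = -160150 kJ/h = -44.485 kW
Heat removed = 44.485 kW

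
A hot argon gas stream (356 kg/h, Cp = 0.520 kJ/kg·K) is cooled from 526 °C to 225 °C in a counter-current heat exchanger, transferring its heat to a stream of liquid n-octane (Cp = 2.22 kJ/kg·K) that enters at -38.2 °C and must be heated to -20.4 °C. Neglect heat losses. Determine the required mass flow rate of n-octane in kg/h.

ṁ_c = 1410 kg/h

Heat released by hot stream: Q = 356 × 0.520 × (526 − 225) = 55721 kJ/h
Energy balance on cold side (adiabatic exchanger): Q = ṁ_c·Cp_c·(T_c,out − T_c,in)
ṁ_c = 55721 / [2.22 × (-20.4 − -38.2)] = 1410.1 kg/h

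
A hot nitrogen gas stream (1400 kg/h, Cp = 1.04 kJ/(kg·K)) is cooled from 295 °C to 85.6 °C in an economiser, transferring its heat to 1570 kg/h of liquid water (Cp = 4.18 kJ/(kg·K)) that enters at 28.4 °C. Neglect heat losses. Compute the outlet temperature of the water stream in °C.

T_c,out = 74.9 °C

Heat released by hot stream: Q = 1400 × 1.04 × (295 − 85.6) = 304890 kJ/h
Energy balance on cold side (adiabatic exchanger): Q = ṁ_c·Cp_c·(T_c,out − T_c,in)
T_c,out = 28.4 + 304890/(1570 × 4.18) = 74.858 °C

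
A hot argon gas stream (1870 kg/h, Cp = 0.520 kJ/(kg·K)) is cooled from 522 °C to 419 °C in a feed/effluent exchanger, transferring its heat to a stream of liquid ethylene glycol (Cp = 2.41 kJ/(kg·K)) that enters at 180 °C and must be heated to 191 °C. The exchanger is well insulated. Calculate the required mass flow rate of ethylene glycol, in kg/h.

ṁ_c = 3780 kg/h

Heat released by hot stream: Q = 1870 × 0.520 × (522 − 419) = 100160 kJ/h
Energy balance on cold side (adiabatic exchanger): Q = ṁ_c·Cp_c·(T_c,out − T_c,in)
ṁ_c = 100160 / [2.41 × (191 − 180)] = 3778.1 kg/h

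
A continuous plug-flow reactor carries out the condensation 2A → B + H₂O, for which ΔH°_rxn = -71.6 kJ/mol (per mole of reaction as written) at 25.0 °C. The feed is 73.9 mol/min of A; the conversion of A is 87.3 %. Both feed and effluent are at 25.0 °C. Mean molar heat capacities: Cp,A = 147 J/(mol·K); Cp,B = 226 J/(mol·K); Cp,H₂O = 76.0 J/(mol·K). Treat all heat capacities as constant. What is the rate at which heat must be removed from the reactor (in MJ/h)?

Extent of reaction ξ = 0.873 × 73.9 / 2 = 32.257 mol/min
Reaction term: ξ·ΔH°_rxn = 32.257 × -71.6 = -2309.6 kJ/min
Q = ΔH = -2309.6 kJ/min = -38.494 kW
Heat removed = 138.58 MJ/h

Q_out = 139 MJ/h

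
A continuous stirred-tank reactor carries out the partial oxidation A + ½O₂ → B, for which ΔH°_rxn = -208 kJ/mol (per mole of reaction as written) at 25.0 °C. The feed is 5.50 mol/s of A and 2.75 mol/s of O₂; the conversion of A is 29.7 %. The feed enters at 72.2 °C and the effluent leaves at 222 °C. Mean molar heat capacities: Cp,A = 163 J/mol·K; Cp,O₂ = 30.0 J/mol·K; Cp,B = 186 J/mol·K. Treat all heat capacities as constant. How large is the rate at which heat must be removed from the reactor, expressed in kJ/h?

Q_out = 686000 kJ/h

Extent of reaction ξ = 0.297 × 5.50 = 1.6335 mol/s
Reaction term: ξ·ΔH°_rxn = 1.6335 × -208 = -339.77 kJ/s
Sensible, feed 72.2→25 °C: -46.209 kJ/s
Outlet flows (mol/s): A 3.8665, O₂ 1.9333, B 1.6335
Sensible, products 25→222 °C: 195.44 kJ/s
Q = ΔH = -190.54 kJ/s = -190.54 kW
Heat removed = 685940 kJ/h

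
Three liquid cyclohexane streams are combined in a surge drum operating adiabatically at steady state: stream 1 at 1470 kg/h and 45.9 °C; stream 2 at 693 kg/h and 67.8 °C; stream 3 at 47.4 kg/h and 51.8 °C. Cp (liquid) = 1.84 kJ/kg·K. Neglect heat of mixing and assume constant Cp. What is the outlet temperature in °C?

T_out = 52.9 °C

Energy balance with Q = 0: Σ ṁᵢCp,ᵢ(T_out − Tᵢ) = 0
Σ ṁᵢCp,ᵢTᵢ = 1470×1.84×45.9 + 693×1.84×67.8 + 47.4×1.84×51.8 = 215120
Σ ṁᵢCp,ᵢ = 1470×1.84 + 693×1.84 + 47.4×1.84 = 4067.1
T_out = 215120 / 4067.1 = 52.893 °C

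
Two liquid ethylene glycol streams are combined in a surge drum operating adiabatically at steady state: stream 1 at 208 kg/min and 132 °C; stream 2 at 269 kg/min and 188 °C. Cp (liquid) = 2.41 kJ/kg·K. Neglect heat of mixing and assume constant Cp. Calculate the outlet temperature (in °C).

T_out = 164 °C

Adiabatic, steady state ⇒ Σ ṁᵢCp,ᵢ(T_out − Tᵢ) = 0
T_out = Σ ṁᵢCp,ᵢTᵢ / Σ ṁᵢCp,ᵢ
      = 188050 / 1149.6 = 163.58 °C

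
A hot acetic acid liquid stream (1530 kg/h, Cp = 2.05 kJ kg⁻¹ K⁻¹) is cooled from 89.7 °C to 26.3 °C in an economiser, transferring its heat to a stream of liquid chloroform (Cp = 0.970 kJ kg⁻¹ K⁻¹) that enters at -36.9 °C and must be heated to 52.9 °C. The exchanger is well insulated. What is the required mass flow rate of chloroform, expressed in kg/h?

Heat released by hot stream: Q = 1530 × 2.05 × (89.7 − 26.3) = 198850 kJ/h
Energy balance on cold side (adiabatic exchanger): Q = ṁ_c·Cp_c·(T_c,out − T_c,in)
ṁ_c = 198850 / [0.970 × (52.9 − -36.9)] = 2282.9 kg/h

ṁ_c = 2280 kg/h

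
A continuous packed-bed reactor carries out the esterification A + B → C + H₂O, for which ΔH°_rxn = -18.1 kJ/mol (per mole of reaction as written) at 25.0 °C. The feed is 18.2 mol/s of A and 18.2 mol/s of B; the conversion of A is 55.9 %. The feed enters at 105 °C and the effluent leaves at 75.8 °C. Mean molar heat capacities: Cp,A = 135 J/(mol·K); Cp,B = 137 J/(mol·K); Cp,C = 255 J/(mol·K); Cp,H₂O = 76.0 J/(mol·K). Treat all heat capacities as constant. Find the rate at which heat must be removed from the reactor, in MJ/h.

Q_out = 1070 MJ/h

Extent of reaction ξ = 0.559 × 18.2 = 10.174 mol/s
Reaction term: ξ·ΔH°_rxn = 10.174 × -18.1 = -184.15 kJ/s
Sensible, feed 105→25 °C: -396.03 kJ/s
Outlet flows (mol/s): A 8.0262, B 8.0262, C 10.174, H₂O 10.174
Sensible, products 25→75.8 °C: 281.97 kJ/s
Q = ΔH = -298.2 kJ/s = -298.2 kW
Heat removed = 1073.5 MJ/h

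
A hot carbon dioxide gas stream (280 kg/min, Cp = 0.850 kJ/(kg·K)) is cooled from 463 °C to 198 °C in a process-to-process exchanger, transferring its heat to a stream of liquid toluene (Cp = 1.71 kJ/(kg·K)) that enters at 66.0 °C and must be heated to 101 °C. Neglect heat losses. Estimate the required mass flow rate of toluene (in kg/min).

ṁ_c = 1050 kg/min

Heat released by hot stream: Q = 280 × 0.850 × (463 − 198) = 63070 kJ/min
Energy balance on cold side (adiabatic exchanger): Q = ṁ_c·Cp_c·(T_c,out − T_c,in)
ṁ_c = 63070 / [1.71 × (101 − 66.0)] = 1053.8 kg/min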